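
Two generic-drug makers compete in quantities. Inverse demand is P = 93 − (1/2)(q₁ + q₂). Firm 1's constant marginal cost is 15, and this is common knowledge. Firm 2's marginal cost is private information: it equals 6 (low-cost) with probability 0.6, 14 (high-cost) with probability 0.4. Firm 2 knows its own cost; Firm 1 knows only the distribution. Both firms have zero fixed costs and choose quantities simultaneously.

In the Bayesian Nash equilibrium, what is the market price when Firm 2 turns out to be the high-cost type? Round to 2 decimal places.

Firm 2 with cost c maximizes (93 − (1/2)(q₁+q₂) − c)·q₂, giving q₂(c) = (93 − c − (1/2)q₁).
E[c₂] = 0.6·6 + 0.4·14 = 9.2
Firm 1's FOC against E[q₂] yields q₁ = (93 − 2·15 + E[c₂])/(3/2) = (93 − 30 + 9.2)/(3/2) = 48.1333.
q₂(high-cost) = 54.9333, so P = 93 − (1/2)·(48.1333 + 54.9333) = 41.4667.

41.47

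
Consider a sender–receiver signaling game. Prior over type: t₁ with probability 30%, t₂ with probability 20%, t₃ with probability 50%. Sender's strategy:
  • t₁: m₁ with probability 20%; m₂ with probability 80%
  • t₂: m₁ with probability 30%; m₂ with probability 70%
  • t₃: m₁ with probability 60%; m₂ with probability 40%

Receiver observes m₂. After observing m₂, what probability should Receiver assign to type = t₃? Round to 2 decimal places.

0.34

Apply Bayes' rule using the sender's strategy as the likelihood.
P(m₂) = 0.3·0.8 + 0.2·0.7 + 0.5·0.4 = 0.58
P(t₃ | m₂) = (0.5·0.4) / 0.58 = 0.2 / 0.58 = 0.344828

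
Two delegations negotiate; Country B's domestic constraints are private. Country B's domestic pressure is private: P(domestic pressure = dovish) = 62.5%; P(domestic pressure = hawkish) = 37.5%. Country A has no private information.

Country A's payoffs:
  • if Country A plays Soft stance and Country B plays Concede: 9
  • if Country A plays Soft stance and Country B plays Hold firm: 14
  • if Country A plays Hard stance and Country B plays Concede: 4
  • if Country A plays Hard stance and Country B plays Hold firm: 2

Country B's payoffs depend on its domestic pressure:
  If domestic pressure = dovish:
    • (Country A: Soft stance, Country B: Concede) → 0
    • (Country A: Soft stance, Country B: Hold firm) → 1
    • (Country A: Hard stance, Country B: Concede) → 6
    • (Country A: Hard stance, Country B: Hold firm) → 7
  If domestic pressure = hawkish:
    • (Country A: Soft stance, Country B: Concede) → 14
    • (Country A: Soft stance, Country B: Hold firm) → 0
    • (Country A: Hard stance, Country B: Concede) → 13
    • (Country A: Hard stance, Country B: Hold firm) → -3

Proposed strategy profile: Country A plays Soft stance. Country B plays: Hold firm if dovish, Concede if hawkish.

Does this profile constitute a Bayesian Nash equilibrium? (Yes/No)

Yes

Country A plays Soft stance: E[Soft stance] = 0.625·(14) + 0.375·(9) = 12.125; E[Hard stance] = 2.75. Best-responding. ✓
Country B (domestic pressure dovish), facing Soft stance: Concede gives 0, Hold firm gives 1. Proposed Hold firm is best. ✓
Country B (domestic pressure hawkish), facing Soft stance: Concede gives 14, Hold firm gives 0. Proposed Concede is best. ✓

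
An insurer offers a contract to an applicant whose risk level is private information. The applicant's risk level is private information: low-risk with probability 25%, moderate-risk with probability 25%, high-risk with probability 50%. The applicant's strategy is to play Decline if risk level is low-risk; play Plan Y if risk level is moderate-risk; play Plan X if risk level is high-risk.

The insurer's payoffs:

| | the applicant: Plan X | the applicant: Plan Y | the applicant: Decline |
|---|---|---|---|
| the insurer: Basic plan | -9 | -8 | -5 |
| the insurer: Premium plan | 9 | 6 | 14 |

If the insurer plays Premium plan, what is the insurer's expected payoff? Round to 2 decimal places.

E[Premium plan] = 0.25·14 + 0.25·6 + 0.5·9 = 3.5 + 1.5 + 4.5 = 9.5

9.50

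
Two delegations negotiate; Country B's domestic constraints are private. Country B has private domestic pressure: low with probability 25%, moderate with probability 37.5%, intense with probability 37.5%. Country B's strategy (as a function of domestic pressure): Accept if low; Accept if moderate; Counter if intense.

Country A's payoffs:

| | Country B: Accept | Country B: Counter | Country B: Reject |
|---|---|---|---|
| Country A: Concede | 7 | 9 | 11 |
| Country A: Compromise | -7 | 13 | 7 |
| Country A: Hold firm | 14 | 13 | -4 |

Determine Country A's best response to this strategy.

Hold firm

E[Concede] = 0.25·(7) + 0.375·(7) + 0.375·(9) = 7.75
E[Compromise] = 0.25·(-7) + 0.375·(-7) + 0.375·(13) = 0.5
E[Hold firm] = 0.25·(14) + 0.375·(14) + 0.375·(13) = 13.625
Best response: Hold firm (13.625 is the largest).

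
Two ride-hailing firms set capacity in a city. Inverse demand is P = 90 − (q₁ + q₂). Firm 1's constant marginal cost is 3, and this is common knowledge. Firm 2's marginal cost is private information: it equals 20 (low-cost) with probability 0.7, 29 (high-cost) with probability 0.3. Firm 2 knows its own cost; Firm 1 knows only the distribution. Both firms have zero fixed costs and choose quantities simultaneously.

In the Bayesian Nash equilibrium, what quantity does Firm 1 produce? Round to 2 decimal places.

Firm 2 with cost c maximizes (90 − (q₁+q₂) − c)·q₂, giving q₂(c) = (90 − c − q₁)/2.
E[c₂] = 0.7·20 + 0.3·29 = 22.7
Firm 1's FOC against E[q₂] yields q₁ = (90 − 2·3 + E[c₂])/3 = (90 − 6 + 22.7)/3 = 35.5667.

35.57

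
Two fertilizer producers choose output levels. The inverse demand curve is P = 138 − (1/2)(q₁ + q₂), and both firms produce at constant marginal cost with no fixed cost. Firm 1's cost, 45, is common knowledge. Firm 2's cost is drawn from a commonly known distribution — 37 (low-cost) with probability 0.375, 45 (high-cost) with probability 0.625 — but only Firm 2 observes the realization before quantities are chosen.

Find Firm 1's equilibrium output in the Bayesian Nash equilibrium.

60

Each type of Firm 2 best-responds to q₁; Firm 1 best-responds to the expected q₂ over Firm 2's types.
Firm 2 with cost c maximizes (138 − (1/2)(q₁+q₂) − c)·q₂, giving q₂(c) = (138 − c − (1/2)q₁).
E[c₂] = 0.375·37 + 0.625·45 = 42
Firm 1's FOC against E[q₂] yields q₁ = (138 − 2·45 + E[c₂])/(3/2) = (138 − 90 + 42)/(3/2) = 60.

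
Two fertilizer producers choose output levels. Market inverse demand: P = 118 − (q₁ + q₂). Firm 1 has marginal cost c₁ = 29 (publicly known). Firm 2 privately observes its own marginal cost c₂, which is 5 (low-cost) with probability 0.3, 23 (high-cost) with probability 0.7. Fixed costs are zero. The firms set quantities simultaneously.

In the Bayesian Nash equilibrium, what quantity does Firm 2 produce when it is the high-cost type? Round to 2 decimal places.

Firm 2 with cost c maximizes (118 − (q₁+q₂) − c)·q₂, giving q₂(c) = (118 − c − q₁)/2.
E[c₂] = 0.3·5 + 0.7·23 = 17.6
Firm 1's FOC against E[q₂] yields q₁ = (118 − 2·29 + E[c₂])/3 = (118 − 58 + 17.6)/3 = 25.8667.
q₂(high-cost) = (118 − 23 − 25.8667)/2 = 34.5667.

34.57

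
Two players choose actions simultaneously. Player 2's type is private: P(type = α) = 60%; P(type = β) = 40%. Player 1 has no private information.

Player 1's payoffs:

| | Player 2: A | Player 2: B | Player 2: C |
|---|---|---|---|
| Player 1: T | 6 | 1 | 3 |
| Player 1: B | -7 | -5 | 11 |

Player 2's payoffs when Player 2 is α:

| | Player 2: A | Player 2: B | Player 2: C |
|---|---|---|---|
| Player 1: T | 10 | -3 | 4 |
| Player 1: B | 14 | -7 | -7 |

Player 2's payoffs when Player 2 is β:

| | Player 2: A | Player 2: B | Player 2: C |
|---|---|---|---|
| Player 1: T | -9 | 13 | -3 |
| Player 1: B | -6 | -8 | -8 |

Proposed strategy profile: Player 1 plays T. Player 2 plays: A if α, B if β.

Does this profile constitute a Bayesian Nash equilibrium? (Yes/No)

Yes

Player 1 plays T: E[T] = 0.6·(6) + 0.4·(1) = 4; E[B] = -6.2. Best-responding. ✓
Player 2 (type α), facing T: A gives 10, B gives -3, C gives 4. Proposed A is best. ✓
Player 2 (type β), facing T: A gives -9, B gives 13, C gives -3. Proposed B is best. ✓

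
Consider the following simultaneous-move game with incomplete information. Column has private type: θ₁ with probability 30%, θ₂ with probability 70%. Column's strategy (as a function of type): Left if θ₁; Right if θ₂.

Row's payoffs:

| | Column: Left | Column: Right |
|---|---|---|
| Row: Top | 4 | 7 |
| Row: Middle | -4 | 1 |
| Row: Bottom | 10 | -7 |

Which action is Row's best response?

Top

E[Top] = 0.3·(4) + 0.7·(7) = 6.1
E[Middle] = 0.3·(-4) + 0.7·(1) = -0.5
E[Bottom] = 0.3·(10) + 0.7·(-7) = -1.9
Best response: Top (6.1 is the largest).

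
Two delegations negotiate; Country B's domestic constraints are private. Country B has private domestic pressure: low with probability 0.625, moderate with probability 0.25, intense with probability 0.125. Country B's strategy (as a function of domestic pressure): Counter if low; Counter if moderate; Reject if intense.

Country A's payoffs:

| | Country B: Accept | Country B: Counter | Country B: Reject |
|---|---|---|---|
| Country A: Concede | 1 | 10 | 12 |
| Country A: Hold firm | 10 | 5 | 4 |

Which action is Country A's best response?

E[Concede] = 0.625·(10) + 0.25·(10) + 0.125·(12) = 10.25
E[Hold firm] = 0.625·(5) + 0.25·(5) + 0.125·(4) = 4.875
Best response: Concede (10.25 is the largest).

Concede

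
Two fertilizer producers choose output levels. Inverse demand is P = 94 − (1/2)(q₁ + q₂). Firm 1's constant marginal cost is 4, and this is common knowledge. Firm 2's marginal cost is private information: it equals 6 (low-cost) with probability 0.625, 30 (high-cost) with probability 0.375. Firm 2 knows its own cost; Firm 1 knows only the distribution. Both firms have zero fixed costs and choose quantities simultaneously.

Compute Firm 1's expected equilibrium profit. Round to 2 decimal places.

2266.89

Firm 2 with cost c maximizes (94 − (1/2)(q₁+q₂) − c)·q₂, giving q₂(c) = (94 − c − (1/2)q₁).
E[c₂] = 0.625·6 + 0.375·30 = 15
Firm 1's FOC against E[q₂] yields q₁ = (94 − 2·4 + E[c₂])/(3/2) = (94 − 8 + 15)/(3/2) = 67.3333.
E[P] = 94 − (1/2)·(q₁ + E[q₂]) = 37.6667; Firm 1's expected profit = (E[P] − 4)·q₁ = (37.6667 − 4)·67.3333 = 2266.89.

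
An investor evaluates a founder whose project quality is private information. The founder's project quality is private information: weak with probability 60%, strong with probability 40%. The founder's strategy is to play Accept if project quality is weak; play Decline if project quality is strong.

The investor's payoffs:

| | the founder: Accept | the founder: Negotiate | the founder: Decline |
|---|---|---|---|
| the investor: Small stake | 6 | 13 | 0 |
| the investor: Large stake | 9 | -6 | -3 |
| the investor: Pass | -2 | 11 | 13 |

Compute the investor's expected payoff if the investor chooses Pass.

4

E[Pass] = 0.6·(-2) + 0.4·13 = (-1.2) + 5.2 = 4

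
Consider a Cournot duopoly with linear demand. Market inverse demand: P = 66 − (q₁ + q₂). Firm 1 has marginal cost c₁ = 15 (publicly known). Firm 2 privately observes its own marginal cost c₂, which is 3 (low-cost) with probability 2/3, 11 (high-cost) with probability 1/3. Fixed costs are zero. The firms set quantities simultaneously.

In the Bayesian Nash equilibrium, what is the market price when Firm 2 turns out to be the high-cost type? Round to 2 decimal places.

Type-c best response for Firm 2: q₂(c) = (66 − c)/2 − q₁/2.
Firm 1 maximizes expected profit; its first-order condition is 66 − 2q₁ − E[q₂] − 15 = 0.
Substituting E[q₂] and solving: E[c₂] = 5.66667, so q₁ = (66 − 2·15 + 5.66667)/3 = 13.8889.
q₂(high-cost) = 20.5556, so P = 66 − (13.8889 + 20.5556) = 31.5556.

31.56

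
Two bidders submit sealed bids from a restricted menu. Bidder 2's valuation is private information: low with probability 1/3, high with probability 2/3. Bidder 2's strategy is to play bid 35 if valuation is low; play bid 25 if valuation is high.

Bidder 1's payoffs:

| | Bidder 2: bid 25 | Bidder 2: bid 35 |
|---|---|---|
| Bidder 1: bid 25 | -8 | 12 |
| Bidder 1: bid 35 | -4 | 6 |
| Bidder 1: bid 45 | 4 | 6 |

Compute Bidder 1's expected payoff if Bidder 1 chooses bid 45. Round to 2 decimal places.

4.67

E[bid 45] = 1/3·6 + 2/3·4 = 2 + 8/3 = 14/3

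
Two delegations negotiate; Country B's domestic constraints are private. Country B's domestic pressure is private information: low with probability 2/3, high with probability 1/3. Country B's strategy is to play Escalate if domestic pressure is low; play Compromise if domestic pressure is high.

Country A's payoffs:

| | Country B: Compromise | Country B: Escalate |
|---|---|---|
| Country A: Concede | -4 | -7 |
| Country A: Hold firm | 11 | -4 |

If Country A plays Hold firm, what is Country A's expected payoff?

Take the expectation over Country B's domestic pressure, weighting each type's action by its prior probability.
E[Hold firm] = 2/3·(-4) + 1/3·11 = (-8/3) + 11/3 = 1

1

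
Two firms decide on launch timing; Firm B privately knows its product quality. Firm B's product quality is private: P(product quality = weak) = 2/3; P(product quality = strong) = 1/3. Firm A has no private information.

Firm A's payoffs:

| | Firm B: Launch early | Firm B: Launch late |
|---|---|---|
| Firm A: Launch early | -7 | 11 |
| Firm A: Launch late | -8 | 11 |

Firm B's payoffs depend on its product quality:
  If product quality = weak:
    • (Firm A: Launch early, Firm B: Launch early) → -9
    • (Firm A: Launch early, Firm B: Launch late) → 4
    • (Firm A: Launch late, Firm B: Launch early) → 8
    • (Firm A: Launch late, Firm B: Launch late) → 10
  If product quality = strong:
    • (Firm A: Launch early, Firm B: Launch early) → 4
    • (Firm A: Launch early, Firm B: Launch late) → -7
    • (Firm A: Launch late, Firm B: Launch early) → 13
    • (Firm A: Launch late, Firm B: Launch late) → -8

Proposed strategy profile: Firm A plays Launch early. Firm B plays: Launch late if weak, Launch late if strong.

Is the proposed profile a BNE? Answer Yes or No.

No

A profile is a BNE iff every type of every player is best-responding given beliefs about the other side.
Firm A plays Launch early: E[Launch early] = 2/3·(11) + 1/3·(11) = 11; E[Launch late] = 11. Best-responding. ✓
Firm B (product quality weak), facing Launch early: Launch early gives -9, Launch late gives 4. Proposed Launch late is best. ✓
Firm B (product quality strong), facing Launch early: Launch early gives 4, Launch late gives -7. Proposed Launch late is not best — profitable deviation exists. ✗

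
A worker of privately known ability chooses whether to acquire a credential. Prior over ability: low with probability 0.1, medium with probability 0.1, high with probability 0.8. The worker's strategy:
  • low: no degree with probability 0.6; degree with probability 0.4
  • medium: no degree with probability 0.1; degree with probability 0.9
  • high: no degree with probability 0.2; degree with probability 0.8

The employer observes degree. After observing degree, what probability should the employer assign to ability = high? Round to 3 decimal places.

0.831

P(degree) = 0.1·0.4 + 0.1·0.9 + 0.8·0.8 = 0.77
P(high | degree) = (0.8·0.8) / 0.77 = 0.64 / 0.77 = 0.831169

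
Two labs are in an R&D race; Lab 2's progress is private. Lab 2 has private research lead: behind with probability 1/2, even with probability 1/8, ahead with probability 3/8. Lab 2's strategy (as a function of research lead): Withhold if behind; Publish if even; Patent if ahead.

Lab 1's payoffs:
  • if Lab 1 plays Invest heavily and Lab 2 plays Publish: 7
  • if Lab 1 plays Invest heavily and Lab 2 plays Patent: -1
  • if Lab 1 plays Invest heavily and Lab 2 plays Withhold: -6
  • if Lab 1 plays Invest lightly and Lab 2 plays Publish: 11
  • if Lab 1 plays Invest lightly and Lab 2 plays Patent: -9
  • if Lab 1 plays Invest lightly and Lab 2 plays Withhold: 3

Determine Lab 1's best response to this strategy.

E[Invest heavily] = 1/2·(-6) + 1/8·(7) + 3/8·(-1) = -5/2
E[Invest lightly] = 1/2·(3) + 1/8·(11) + 3/8·(-9) = -1/2
Best response: Invest lightly (-1/2 is the largest).

Invest lightly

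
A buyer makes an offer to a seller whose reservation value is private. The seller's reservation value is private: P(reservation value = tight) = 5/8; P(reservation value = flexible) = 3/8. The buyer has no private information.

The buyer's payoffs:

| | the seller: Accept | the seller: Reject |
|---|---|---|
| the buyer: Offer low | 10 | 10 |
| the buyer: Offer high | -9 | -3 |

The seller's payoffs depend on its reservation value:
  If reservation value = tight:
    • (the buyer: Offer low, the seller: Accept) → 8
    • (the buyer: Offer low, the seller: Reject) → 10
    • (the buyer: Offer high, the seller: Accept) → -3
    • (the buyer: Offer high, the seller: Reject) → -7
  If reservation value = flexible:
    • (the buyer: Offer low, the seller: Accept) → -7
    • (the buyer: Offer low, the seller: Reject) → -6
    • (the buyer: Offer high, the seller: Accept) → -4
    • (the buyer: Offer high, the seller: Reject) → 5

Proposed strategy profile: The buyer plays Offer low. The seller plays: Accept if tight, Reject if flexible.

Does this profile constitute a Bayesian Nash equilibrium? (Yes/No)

No

The buyer plays Offer low: E[Offer low] = 5/8·(10) + 3/8·(10) = 10; E[Offer high] = -27/4. Best-responding. ✓
The seller (reservation value tight), facing Offer low: Accept gives 8, Reject gives 10. Proposed Accept is not best — profitable deviation exists. ✗
The seller (reservation value flexible), facing Offer low: Accept gives -7, Reject gives -6. Proposed Reject is best. ✓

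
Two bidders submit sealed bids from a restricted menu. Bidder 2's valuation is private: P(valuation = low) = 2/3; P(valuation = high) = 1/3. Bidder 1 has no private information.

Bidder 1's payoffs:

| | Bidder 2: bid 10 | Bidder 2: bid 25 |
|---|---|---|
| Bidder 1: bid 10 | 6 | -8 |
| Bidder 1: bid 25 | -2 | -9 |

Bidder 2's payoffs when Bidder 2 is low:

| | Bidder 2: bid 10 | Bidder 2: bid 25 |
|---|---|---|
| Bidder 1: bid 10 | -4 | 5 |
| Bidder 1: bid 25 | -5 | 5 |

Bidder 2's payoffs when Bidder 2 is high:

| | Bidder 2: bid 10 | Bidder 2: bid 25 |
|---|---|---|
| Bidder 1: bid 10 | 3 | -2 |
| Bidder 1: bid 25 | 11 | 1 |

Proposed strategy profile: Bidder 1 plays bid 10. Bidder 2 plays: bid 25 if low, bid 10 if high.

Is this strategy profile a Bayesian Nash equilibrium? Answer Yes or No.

Yes

Bidder 1 plays bid 10: E[bid 10] = 2/3·(-8) + 1/3·(6) = -10/3; E[bid 25] = -20/3. Best-responding. ✓
Bidder 2 (valuation low), facing bid 10: bid 10 gives -4, bid 25 gives 5. Proposed bid 25 is best. ✓
Bidder 2 (valuation high), facing bid 10: bid 10 gives 3, bid 25 gives -2. Proposed bid 10 is best. ✓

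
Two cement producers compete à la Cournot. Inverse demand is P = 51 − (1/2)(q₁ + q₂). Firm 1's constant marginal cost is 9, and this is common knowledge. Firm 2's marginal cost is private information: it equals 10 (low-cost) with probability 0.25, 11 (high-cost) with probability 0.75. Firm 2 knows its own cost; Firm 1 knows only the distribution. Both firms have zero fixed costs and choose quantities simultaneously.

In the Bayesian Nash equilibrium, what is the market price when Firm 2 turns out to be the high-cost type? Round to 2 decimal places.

23.71

Type-c best response for Firm 2: q₂(c) = (51 − c) − q₁/2.
Firm 1 maximizes expected profit; its first-order condition is 51 − q₁ − (1/2)E[q₂] − 9 = 0.
Substituting E[q₂] and solving: E[c₂] = 10.75, so q₁ = (51 − 2·9 + 10.75)/(3/2) = 29.1667.
q₂(high-cost) = 25.4167, so P = 51 − (1/2)·(29.1667 + 25.4167) = 23.7083.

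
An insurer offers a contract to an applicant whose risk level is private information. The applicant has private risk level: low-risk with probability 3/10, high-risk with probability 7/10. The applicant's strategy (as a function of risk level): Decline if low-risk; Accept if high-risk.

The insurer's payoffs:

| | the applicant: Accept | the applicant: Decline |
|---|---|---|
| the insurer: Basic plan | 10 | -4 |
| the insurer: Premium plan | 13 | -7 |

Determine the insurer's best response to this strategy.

Premium plan

E[Basic plan] = 3/10·(-4) + 7/10·(10) = 29/5
E[Premium plan] = 3/10·(-7) + 7/10·(13) = 7
Best response: Premium plan (7 is the largest).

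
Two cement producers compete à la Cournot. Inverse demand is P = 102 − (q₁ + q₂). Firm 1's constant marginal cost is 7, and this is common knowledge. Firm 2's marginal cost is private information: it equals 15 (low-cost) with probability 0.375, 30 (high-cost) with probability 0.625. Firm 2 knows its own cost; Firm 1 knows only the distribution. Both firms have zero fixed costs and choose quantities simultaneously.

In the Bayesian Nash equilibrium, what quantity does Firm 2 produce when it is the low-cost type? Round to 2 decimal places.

Type-c best response for Firm 2: q₂(c) = (102 − c)/2 − q₁/2.
Firm 1 maximizes expected profit; its first-order condition is 102 − 2q₁ − E[q₂] − 7 = 0.
Substituting E[q₂] and solving: E[c₂] = 24.375, so q₁ = (102 − 2·7 + 24.375)/3 = 37.4583.
q₂(low-cost) = (102 − 15 − 37.4583)/2 = 24.7708.

24.77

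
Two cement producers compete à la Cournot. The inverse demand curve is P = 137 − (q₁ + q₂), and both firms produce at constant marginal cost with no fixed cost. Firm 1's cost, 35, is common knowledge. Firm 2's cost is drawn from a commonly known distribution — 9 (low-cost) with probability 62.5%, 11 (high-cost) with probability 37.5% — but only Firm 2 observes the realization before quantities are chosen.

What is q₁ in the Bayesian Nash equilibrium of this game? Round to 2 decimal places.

Firm 2 with cost c maximizes (137 − (q₁+q₂) − c)·q₂, giving q₂(c) = (137 − c − q₁)/2.
E[c₂] = 0.625·9 + 0.375·11 = 9.75
Firm 1's FOC against E[q₂] yields q₁ = (137 − 2·35 + E[c₂])/3 = (137 − 70 + 9.75)/3 = 25.5833.

25.58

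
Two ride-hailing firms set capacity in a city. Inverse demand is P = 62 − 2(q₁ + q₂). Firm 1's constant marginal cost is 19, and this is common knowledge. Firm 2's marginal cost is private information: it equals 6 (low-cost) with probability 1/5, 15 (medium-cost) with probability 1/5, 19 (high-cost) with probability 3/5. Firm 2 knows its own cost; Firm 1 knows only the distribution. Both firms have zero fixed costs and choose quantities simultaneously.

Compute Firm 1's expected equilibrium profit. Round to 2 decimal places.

Firm 2 with cost c maximizes (62 − 2(q₁+q₂) − c)·q₂, giving q₂(c) = (62 − c − 2q₁)/4.
E[c₂] = 1/5·6 + 1/5·15 + 3/5·19 = 15.6
Firm 1's FOC against E[q₂] yields q₁ = (62 − 2·19 + E[c₂])/6 = (62 − 38 + 15.6)/6 = 6.6.
E[P] = 62 − 2·(q₁ + E[q₂]) = 32.2; Firm 1's expected profit = (E[P] − 19)·q₁ = (32.2 − 19)·6.6 = 87.12.

87.12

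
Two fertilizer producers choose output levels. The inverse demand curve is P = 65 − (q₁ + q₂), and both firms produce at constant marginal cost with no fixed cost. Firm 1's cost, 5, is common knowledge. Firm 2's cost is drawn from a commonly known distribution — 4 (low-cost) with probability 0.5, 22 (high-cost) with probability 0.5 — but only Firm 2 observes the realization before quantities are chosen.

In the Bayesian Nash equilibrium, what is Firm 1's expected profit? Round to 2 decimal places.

513.78

Type-c best response for Firm 2: q₂(c) = (65 − c)/2 − q₁/2.
Firm 1 maximizes expected profit; its first-order condition is 65 − 2q₁ − E[q₂] − 5 = 0.
Substituting E[q₂] and solving: E[c₂] = 13, so q₁ = (65 − 2·5 + 13)/3 = 22.6667.
E[P] = 65 − (q₁ + E[q₂]) = 27.6667; Firm 1's expected profit = (E[P] − 5)·q₁ = (27.6667 − 5)·22.6667 = 513.778.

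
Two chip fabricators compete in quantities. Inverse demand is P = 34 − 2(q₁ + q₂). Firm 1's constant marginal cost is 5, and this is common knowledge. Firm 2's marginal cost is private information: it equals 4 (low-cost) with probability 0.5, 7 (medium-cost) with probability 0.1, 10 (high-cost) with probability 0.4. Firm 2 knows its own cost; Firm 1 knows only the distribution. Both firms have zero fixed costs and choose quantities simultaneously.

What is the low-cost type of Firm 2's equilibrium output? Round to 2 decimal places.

Each type of Firm 2 best-responds to q₁; Firm 1 best-responds to the expected q₂ over Firm 2's types.
Firm 2 with cost c maximizes (34 − 2(q₁+q₂) − c)·q₂, giving q₂(c) = (34 − c − 2q₁)/4.
E[c₂] = 0.5·4 + 0.1·7 + 0.4·10 = 6.7
Firm 1's FOC against E[q₂] yields q₁ = (34 − 2·5 + E[c₂])/6 = (34 − 10 + 6.7)/6 = 5.11667.
q₂(low-cost) = (34 − 4 − 2·5.11667)/4 = 4.94167.

4.94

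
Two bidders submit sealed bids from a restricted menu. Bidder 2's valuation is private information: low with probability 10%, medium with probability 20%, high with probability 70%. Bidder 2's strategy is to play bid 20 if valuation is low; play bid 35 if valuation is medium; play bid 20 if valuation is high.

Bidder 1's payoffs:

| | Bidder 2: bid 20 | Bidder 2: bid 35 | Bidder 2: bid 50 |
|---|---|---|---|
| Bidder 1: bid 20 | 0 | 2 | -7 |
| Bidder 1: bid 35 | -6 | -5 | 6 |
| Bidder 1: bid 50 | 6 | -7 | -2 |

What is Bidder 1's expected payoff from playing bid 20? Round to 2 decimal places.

Take the expectation over Bidder 2's valuation, weighting each type's action by its prior probability.
E[bid 20] = 0.1·0 + 0.2·2 + 0.7·0 = 0 + 0.4 + 0 = 0.4

0.40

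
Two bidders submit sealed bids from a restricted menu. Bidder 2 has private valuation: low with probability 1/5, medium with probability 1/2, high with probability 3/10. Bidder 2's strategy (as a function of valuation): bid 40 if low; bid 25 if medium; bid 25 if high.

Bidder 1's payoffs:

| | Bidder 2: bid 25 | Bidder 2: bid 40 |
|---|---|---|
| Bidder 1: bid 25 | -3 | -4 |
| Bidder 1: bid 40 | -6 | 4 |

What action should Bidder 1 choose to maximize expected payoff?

E[bid 25] = 1/5·(-4) + 1/2·(-3) + 3/10·(-3) = -16/5
E[bid 40] = 1/5·(4) + 1/2·(-6) + 3/10·(-6) = -4
Best response: bid 25 (-16/5 is the largest).

bid 25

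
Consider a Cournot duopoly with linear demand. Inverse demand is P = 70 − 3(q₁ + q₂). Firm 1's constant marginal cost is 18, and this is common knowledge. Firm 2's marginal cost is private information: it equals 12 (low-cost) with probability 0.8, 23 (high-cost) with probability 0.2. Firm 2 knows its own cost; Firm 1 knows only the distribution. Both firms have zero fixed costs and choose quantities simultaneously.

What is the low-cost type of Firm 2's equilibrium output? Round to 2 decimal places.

Firm 2 with cost c maximizes (70 − 3(q₁+q₂) − c)·q₂, giving q₂(c) = (70 − c − 3q₁)/6.
E[c₂] = 0.8·12 + 0.2·23 = 14.2
Firm 1's FOC against E[q₂] yields q₁ = (70 − 2·18 + E[c₂])/9 = (70 − 36 + 14.2)/9 = 5.35556.
q₂(low-cost) = (70 − 12 − 3·5.35556)/6 = 6.98889.

6.99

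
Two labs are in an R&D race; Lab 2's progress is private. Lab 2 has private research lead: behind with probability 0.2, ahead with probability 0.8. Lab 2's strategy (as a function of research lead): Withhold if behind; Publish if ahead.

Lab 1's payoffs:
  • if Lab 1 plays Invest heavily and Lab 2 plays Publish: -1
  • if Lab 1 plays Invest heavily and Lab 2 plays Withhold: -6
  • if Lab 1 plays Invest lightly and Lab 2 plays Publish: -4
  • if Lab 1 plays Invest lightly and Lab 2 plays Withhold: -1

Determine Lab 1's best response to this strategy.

E[Invest heavily] = 0.2·(-6) + 0.8·(-1) = -2
E[Invest lightly] = 0.2·(-1) + 0.8·(-4) = -3.4
Best response: Invest heavily (-2 is the largest).

Invest heavily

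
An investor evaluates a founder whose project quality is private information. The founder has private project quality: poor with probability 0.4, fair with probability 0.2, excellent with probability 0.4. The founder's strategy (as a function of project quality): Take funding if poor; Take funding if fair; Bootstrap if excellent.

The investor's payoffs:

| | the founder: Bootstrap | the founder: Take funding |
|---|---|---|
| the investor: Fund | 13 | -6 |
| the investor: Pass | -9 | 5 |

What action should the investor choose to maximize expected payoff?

E[Fund] = 0.4·(-6) + 0.2·(-6) + 0.4·(13) = 1.6
E[Pass] = 0.4·(5) + 0.2·(5) + 0.4·(-9) = -0.6
Best response: Fund (1.6 is the largest).

Fund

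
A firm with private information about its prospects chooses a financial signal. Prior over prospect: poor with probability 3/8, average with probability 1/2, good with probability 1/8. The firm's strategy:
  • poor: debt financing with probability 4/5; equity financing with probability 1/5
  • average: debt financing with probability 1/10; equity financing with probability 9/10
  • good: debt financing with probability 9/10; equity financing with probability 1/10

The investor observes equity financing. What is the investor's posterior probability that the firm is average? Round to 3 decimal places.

0.837

P(equity financing) = (3/8)·(1/5) + (1/2)·(9/10) + (1/8)·(1/10) = 43/80
P(average | equity financing) = ((1/2)·(9/10)) / (43/80) = (9/20) / (43/80) = 36/43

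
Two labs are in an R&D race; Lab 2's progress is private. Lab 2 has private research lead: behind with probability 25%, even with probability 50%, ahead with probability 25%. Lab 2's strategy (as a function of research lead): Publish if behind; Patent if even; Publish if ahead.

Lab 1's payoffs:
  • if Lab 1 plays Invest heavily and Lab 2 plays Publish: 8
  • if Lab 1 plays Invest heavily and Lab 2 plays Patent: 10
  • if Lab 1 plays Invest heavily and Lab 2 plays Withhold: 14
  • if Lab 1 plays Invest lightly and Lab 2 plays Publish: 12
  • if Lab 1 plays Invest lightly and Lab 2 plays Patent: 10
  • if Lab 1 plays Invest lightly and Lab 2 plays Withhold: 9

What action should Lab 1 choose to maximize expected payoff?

Invest lightly

Compute Lab 1's expected payoff for each action, taking the expectation over Lab 2's type.
E[Invest heavily] = 0.25·(8) + 0.5·(10) + 0.25·(8) = 9
E[Invest lightly] = 0.25·(12) + 0.5·(10) + 0.25·(12) = 11
Best response: Invest lightly (11 is the largest).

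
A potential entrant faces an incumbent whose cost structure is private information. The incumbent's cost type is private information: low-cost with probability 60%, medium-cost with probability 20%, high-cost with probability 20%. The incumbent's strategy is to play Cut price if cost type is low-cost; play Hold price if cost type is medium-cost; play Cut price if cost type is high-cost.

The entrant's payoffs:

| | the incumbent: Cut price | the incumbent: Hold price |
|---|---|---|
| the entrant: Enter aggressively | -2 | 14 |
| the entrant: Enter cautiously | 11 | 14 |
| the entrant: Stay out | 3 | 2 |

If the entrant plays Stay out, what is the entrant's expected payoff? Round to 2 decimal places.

2.80

Take the expectation over the incumbent's cost type, weighting each type's action by its prior probability.
E[Stay out] = 0.6·3 + 0.2·2 + 0.2·3 = 1.8 + 0.4 + 0.6 = 2.8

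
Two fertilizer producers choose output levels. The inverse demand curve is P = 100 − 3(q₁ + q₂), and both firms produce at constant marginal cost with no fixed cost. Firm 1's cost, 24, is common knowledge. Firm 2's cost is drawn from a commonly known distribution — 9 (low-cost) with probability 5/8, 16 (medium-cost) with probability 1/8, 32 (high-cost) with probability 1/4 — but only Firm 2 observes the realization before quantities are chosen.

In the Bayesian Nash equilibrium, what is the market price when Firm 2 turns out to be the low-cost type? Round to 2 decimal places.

43.23

Type-c best response for Firm 2: q₂(c) = (100 − c)/6 − q₁/2.
Firm 1 maximizes expected profit; its first-order condition is 100 − 6q₁ − 3E[q₂] − 24 = 0.
Substituting E[q₂] and solving: E[c₂] = 15.625, so q₁ = (100 − 2·24 + 15.625)/9 = 7.51389.
q₂(low-cost) = 11.4097, so P = 100 − 3·(7.51389 + 11.4097) = 43.2292.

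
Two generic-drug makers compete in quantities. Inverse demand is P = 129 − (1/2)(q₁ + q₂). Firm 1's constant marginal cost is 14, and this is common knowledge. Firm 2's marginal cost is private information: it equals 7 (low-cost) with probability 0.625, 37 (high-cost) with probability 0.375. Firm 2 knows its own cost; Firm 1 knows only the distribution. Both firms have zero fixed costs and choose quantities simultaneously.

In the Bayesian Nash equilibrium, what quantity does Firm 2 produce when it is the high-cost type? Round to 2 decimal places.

52.25

Type-c best response for Firm 2: q₂(c) = (129 − c) − q₁/2.
Firm 1 maximizes expected profit; its first-order condition is 129 − q₁ − (1/2)E[q₂] − 14 = 0.
Substituting E[q₂] and solving: E[c₂] = 18.25, so q₁ = (129 − 2·14 + 18.25)/(3/2) = 79.5.
q₂(high-cost) = (129 − 37 − (1/2)·79.5) = 52.25.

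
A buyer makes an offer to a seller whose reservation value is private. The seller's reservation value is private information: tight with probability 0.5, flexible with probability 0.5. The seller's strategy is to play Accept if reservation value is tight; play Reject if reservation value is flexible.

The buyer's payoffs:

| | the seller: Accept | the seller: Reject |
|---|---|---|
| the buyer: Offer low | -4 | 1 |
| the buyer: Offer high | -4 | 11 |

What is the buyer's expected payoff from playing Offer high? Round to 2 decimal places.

3.50

Take the expectation over the seller's reservation value, weighting each type's action by its prior probability.
E[Offer high] = 0.5·(-4) + 0.5·11 = (-2) + 5.5 = 3.5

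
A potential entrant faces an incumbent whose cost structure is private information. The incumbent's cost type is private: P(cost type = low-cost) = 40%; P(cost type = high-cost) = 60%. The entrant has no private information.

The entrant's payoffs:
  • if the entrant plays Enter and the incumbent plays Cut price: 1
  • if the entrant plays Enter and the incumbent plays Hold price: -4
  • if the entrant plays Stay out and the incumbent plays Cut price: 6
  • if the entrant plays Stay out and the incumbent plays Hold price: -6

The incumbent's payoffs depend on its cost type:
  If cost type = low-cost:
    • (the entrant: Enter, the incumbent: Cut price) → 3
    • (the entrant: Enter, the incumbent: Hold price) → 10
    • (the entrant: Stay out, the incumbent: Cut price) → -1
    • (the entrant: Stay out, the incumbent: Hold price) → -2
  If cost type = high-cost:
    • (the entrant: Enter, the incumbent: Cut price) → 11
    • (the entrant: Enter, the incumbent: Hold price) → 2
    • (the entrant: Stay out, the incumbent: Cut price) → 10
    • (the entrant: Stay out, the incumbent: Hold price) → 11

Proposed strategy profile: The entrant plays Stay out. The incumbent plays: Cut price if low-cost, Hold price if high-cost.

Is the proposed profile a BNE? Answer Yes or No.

Yes

A profile is a BNE iff every type of every player is best-responding given beliefs about the other side.
The entrant plays Stay out: E[Stay out] = 0.4·(6) + 0.6·(-6) = -1.2; E[Enter] = -2. Best-responding. ✓
The incumbent (cost type low-cost), facing Stay out: Cut price gives -1, Hold price gives -2. Proposed Cut price is best. ✓
The incumbent (cost type high-cost), facing Stay out: Cut price gives 10, Hold price gives 11. Proposed Hold price is best. ✓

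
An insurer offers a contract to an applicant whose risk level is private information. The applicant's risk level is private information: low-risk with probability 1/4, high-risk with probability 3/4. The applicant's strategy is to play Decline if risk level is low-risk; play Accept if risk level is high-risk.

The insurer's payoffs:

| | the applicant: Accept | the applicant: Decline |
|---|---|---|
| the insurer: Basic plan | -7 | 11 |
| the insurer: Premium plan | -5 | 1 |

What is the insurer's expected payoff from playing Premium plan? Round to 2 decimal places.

-3.50

E[Premium plan] = 1/4·1 + 3/4·(-5) = 1/4 + (-15/4) = -7/2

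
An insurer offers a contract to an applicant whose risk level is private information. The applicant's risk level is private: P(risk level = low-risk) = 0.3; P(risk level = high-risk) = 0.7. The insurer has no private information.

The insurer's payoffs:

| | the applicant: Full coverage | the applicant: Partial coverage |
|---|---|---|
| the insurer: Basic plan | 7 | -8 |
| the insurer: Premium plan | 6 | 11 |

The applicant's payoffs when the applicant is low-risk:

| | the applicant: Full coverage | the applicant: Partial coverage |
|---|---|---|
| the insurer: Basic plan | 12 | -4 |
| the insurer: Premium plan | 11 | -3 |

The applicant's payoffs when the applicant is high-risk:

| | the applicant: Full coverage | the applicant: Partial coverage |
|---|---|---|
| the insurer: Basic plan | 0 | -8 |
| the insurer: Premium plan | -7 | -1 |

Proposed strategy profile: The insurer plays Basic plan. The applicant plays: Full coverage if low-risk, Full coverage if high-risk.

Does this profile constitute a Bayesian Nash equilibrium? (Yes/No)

Yes

A profile is a BNE iff every type of every player is best-responding given beliefs about the other side.
The insurer plays Basic plan: E[Basic plan] = 0.3·(7) + 0.7·(7) = 7; E[Premium plan] = 6. Best-responding. ✓
The applicant (risk level low-risk), facing Basic plan: Full coverage gives 12, Partial coverage gives -4. Proposed Full coverage is best. ✓
The applicant (risk level high-risk), facing Basic plan: Full coverage gives 0, Partial coverage gives -8. Proposed Full coverage is best. ✓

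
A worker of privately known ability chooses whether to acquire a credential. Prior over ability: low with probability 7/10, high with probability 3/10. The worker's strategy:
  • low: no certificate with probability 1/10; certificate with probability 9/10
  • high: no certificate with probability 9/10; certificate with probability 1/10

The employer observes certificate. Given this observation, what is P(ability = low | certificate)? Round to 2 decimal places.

0.95

Apply Bayes' rule using the sender's strategy as the likelihood.
P(certificate) = (7/10)·(9/10) + (3/10)·(1/10) = 33/50
P(low | certificate) = ((7/10)·(9/10)) / (33/50) = (63/100) / (33/50) = 21/22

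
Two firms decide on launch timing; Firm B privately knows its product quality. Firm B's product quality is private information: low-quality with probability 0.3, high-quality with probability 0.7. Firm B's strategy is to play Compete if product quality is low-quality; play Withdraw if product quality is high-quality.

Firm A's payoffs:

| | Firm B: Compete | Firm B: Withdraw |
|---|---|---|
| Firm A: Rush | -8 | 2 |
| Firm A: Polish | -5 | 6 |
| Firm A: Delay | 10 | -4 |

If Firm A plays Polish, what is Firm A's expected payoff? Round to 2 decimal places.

2.70

E[Polish] = 0.3·(-5) + 0.7·6 = (-1.5) + 4.2 = 2.7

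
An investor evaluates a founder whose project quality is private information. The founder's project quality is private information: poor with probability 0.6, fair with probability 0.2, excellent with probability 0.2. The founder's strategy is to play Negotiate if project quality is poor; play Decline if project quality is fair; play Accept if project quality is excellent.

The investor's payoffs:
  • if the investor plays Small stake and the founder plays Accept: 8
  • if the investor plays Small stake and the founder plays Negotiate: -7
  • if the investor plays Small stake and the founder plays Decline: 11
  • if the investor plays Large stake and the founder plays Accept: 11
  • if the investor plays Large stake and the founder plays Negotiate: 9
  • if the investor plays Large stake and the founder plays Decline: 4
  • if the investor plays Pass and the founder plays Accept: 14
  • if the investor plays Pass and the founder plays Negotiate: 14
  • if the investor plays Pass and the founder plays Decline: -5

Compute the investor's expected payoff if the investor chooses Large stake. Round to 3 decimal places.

E[Large stake] = 0.6·9 + 0.2·4 + 0.2·11 = 5.4 + 0.8 + 2.2 = 8.4

8.400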